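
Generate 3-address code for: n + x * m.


Break into single-operator statements:
t1 = x * m
t2 = n + t1


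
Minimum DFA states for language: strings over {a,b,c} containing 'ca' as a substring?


KMP-style automaton: 2 progress states + 1 absorbing accept = 3
Minimal DFA: 3 states


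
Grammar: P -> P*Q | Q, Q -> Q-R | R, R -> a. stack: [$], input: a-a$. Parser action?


no handle on stack; shift 'a'
Action: shift


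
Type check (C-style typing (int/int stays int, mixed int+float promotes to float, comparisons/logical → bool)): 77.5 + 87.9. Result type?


Operand types: float + float
Rule: mixed int/float promotes to float; int/int stays int
Result type: float


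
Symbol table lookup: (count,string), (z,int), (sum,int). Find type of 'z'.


Lookup 'z' → type int


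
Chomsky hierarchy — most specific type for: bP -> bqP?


LHS has context (more than one symbol) and |LHS| ≤ |RHS|
Classification: Type 1 (Context-Sensitive)


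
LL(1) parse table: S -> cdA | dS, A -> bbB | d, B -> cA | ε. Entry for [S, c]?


For [S, c]: 'c' ∈ FIRST(cdA)
Entry: S -> cdA


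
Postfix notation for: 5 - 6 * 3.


* has higher precedence, evaluate 6*3 first
Postfix: 5 6 3 * -


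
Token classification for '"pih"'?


Pattern: double-quoted sequence
Type: STRING_LITERAL


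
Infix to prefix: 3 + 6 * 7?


'*' binds tighter: tree is (+ 3 (* 6 7))
Prefix: + 3 * 6 7


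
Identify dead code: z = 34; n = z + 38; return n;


z is read by n's definition; n is returned
No dead code


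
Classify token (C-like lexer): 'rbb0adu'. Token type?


Pattern: letter/underscore followed by alphanumerics, not a keyword
Type: IDENTIFIER


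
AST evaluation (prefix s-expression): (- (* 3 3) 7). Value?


Evaluate inner: (* 3 3) = 9
Evaluate root: (- 9 7) = 2
Result: 2


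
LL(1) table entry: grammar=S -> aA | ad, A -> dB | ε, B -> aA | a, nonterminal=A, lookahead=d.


For [A, d]: 'd' ∈ FIRST(dB)
Entry: A -> dB


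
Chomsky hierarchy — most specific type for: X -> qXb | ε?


Single nonterminal LHS, but q^n b^n is not regular
Classification: Type 2 (Context-Free)


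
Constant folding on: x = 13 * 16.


13 * 16 = 208 at compile time
Optimized: x = 208


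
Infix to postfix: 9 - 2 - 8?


Left to right (same or higher precedence on left)
Postfix: 9 2 - 8 -


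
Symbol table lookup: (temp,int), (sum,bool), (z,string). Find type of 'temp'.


Lookup 'temp' → type int


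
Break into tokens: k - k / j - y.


Scan left to right, longest-match per lexeme
Tokens: ID(k), OP(-), ID(k), OP(/), ID(j), OP(-), ID(y)


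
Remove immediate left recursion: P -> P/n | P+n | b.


Left-recursive alternatives: P/n, P+n; non-recursive: b
Introduce P': P -> bP', P' -> /nP' | +nP' | ε


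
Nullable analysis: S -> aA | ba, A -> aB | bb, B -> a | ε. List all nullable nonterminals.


A nonterminal is nullable iff some alternative derives ε (directly, or every symbol in it is nullable)
Nullable: {B}


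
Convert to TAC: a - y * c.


Break into single-operator statements:
t1 = y * c
t2 = a - t1


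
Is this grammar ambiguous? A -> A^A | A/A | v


'v^v/v' has two parse trees (no precedence encoded between ^ and /)
Ambiguous


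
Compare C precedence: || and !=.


'!=' is equality (level 6); '||' is logical OR (level 1)
Higher level binds tighter
'!=' has higher precedence than '||'


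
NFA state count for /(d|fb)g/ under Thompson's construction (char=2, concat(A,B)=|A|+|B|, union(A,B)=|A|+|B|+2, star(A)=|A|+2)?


Syntax tree has 4 char leaf(s), 1 union(s), 0 star(s)
chars contribute 4×2 = 8; each union adds +2; each star adds +2
Total: 8 + 2 + 0 = 10 states


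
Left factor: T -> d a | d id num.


Common prefix: 'd'
Factored: T -> d T', T' -> a | id num


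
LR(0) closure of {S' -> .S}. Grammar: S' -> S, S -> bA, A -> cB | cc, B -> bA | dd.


Start: S' -> .S
For each item with dot before a nonterminal B, add B -> .γ for every B-production
Closure: [S' -> .S, S -> .bA]


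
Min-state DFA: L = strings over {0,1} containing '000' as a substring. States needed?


KMP-style automaton: 3 progress states + 1 absorbing accept = 4
Minimal DFA: 4 states


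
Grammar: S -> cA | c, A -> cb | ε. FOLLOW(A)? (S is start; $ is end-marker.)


$ ∈ FOLLOW(S). For each A -> αBβ: add FIRST(β)\{ε} to FOLLOW(B); if β nullable, add FOLLOW(A).
FOLLOW(A) = {$}


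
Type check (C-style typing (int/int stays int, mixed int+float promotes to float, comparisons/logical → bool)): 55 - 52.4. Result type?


Operand types: int - float
Rule: mixed int/float promotes to float; int/int stays int
Result type: float


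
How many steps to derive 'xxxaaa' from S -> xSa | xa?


Derivation: S => xSa => xxSaa => xxxaaa
Steps: 3


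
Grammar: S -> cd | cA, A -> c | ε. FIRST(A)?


Per alternative of A: FIRST(c) = {c}; FIRST(ε) = {ε}
FIRST(A) = {c, ε}


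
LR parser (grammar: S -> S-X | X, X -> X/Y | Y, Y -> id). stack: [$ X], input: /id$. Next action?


shift '/' to continue X -> X/Y
Action: shift


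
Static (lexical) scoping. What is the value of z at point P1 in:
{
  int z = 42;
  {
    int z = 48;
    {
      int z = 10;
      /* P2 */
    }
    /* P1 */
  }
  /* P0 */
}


z declared in the same block as P1
z = 48


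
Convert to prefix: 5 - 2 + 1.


left-to-right (same/higher precedence on left): tree is (+ (- 5 2) 1)
Prefix: + - 5 2 1


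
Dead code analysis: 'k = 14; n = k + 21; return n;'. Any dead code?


k is read by n's definition; n is returned
No dead code


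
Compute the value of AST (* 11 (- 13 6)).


Evaluate inner: (- 13 6) = 7
Evaluate root: (* 11 7) = 77
Result: 77


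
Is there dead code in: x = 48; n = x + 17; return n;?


x is read by n's definition; n is returned
No dead code


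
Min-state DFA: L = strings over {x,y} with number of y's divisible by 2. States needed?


Track (count of y) mod 2: states 0..1, accept at 0
Minimal DFA: 2 states


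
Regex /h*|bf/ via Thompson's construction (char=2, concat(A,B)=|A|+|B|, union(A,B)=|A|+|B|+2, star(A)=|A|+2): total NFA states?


Syntax tree has 3 char leaf(s), 1 union(s), 1 star(s)
chars contribute 3×2 = 6; each union adds +2; each star adds +2
Total: 6 + 2 + 2 = 10 states


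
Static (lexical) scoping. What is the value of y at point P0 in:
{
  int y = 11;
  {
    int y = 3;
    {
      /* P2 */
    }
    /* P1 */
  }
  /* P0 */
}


y declared in the same block as P0
y = 11


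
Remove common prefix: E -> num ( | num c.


Common prefix: 'num'
Factored: E -> num E', E' -> ( | c


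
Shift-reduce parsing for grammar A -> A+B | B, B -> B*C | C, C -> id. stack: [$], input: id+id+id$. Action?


no handle on stack; shift 'id'
Action: shift


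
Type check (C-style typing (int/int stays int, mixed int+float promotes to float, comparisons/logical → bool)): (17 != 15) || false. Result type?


Operand types: bool || bool
Rule: logical operators take bool operands and yield bool
Result type: bool


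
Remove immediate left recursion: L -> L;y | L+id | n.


Left-recursive alternatives: L;y, L+id; non-recursive: n
Introduce L': L -> nL', L' -> ;yL' | +idL' | ε


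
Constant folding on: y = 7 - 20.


7 - 20 = -13 at compile time
Optimized: y = -13


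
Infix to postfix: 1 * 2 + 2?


Left to right (same or higher precedence on left)
Postfix: 1 2 * 2 +


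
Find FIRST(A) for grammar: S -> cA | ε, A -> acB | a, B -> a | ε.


Per alternative of A: FIRST(acB) = {a}; FIRST(a) = {a}
FIRST(A) = {a}


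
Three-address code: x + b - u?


Break into single-operator statements:
t1 = x + b
t2 = t1 - u


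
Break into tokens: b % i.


Scan left to right, longest-match per lexeme
Tokens: ID(b), OP(%), ID(i)


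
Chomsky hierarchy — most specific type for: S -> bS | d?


Right-linear: every RHS is a terminal or a terminal followed by one nonterminal
Classification: Type 3 (Regular)


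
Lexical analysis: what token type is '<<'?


Pattern: operator symbol
Type: OPERATOR


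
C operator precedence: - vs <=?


'-' is additive (level 9); '<=' is relational (level 7)
Higher level binds tighter
'-' has higher precedence than '<='


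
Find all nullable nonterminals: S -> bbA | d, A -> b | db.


A nonterminal is nullable iff some alternative derives ε (directly, or every symbol in it is nullable)
Nullable: {}


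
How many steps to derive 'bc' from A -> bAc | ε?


Derivation: A => bAc => bc
Steps: 2


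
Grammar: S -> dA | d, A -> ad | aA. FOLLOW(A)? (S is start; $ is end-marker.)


$ ∈ FOLLOW(S). For each A -> αBβ: add FIRST(β)\{ε} to FOLLOW(B); if β nullable, add FOLLOW(A).
FOLLOW(A) = {$}


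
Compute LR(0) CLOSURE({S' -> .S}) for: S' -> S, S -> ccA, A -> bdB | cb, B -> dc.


Start: S' -> .S
For each item with dot before a nonterminal B, add B -> .γ for every B-production
Closure: [S' -> .S, S -> .ccA]


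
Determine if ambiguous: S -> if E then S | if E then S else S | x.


dangling else: 'if E then if E then x else x' parses two ways
Ambiguous


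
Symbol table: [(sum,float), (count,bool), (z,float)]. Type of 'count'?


Lookup 'count' → type bool


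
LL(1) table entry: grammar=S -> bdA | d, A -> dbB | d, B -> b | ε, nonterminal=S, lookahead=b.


For [S, b]: 'b' ∈ FIRST(bdA)
Entry: S -> bdA


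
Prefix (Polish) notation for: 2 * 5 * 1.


left-to-right (same/higher precedence on left): tree is (* (* 2 5) 1)
Prefix: * * 2 5 1


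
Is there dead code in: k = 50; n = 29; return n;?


k is assigned but never read
Dead: 'k = 50'


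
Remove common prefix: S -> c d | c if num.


Common prefix: 'c'
Factored: S -> c S', S' -> d | if num


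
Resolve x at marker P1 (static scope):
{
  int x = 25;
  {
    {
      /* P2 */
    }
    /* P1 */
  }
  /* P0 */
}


P1's block does not declare x; resolves to the enclosing declaration at depth 0
x = 25


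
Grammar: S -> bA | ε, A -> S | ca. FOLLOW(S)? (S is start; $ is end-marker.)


$ ∈ FOLLOW(S). For each A -> αBβ: add FIRST(β)\{ε} to FOLLOW(B); if β nullable, add FOLLOW(A).
FOLLOW(S) = {$}


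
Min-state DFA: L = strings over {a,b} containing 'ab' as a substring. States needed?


KMP-style automaton: 2 progress states + 1 absorbing accept = 3
Minimal DFA: 3 states


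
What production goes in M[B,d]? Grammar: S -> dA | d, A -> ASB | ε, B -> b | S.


For [B, d]: 'd' ∈ FIRST(S)
Entry: B -> S


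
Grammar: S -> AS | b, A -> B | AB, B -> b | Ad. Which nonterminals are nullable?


A nonterminal is nullable iff some alternative derives ε (directly, or every symbol in it is nullable)
Nullable: {}


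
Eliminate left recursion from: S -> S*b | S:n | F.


Left-recursive alternatives: S*b, S:n; non-recursive: F
Introduce S': S -> FS', S' -> *bS' | :nS' | ε


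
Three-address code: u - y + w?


Break into single-operator statements:
t1 = u - y
t2 = t1 + w


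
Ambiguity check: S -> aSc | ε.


balanced a^n…c^n: each string has a unique parse
Unambiguous


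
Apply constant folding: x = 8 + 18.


8 + 18 = 26 at compile time
Optimized: x = 26


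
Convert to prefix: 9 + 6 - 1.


left-to-right (same/higher precedence on left): tree is (- (+ 9 6) 1)
Prefix: - + 9 6 1


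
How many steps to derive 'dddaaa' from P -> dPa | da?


Derivation: P => dPa => ddPaa => dddaaa
Steps: 3


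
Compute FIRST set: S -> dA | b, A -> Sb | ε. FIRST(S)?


Per alternative of S: FIRST(dA) = {d}; FIRST(b) = {b}
FIRST(S) = {b, d}


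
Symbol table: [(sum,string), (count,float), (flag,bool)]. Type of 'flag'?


Lookup 'flag' → type bool


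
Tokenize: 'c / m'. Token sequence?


Scan left to right, longest-match per lexeme
Tokens: ID(c), OP(/), ID(m)


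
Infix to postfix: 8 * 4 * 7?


Left to right (same or higher precedence on left)
Postfix: 8 4 * 7 *


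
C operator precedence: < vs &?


'<' is relational (level 7); '&' is bitwise AND (level 5)
Higher level binds tighter
'<' has higher precedence than '&'


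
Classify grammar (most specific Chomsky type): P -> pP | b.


Right-linear: every RHS is a terminal or a terminal followed by one nonterminal
Classification: Type 3 (Regular)


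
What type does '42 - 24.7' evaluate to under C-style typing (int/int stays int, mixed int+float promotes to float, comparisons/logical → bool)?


Operand types: int - float
Rule: mixed int/float promotes to float; int/int stays int
Result type: float


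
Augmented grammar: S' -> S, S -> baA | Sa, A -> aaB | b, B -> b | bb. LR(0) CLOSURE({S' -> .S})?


Start: S' -> .S
For each item with dot before a nonterminal B, add B -> .γ for every B-production
Closure: [S' -> .S, S -> .baA, S -> .Sa]


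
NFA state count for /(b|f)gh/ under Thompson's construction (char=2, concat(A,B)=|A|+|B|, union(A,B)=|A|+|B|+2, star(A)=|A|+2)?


Syntax tree has 4 char leaf(s), 1 union(s), 0 star(s)
chars contribute 4×2 = 8; each union adds +2; each star adds +2
Total: 8 + 2 + 0 = 10 states


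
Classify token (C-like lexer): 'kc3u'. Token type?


Pattern: letter/underscore followed by alphanumerics, not a keyword
Type: IDENTIFIER


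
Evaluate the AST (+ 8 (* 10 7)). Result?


Evaluate inner: (* 10 7) = 70
Evaluate root: (+ 8 70) = 78
Result: 78


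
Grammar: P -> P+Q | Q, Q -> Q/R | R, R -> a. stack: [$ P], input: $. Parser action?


start symbol P on stack, input exhausted
Action: accept


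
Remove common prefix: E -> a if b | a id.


Common prefix: 'a'
Factored: E -> a E', E' -> if b | id


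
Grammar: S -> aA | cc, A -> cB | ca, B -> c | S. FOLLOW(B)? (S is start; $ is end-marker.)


$ ∈ FOLLOW(S). For each A -> αBβ: add FIRST(β)\{ε} to FOLLOW(B); if β nullable, add FOLLOW(A).
FOLLOW(B) = {$}


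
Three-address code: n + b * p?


Break into single-operator statements:
t1 = b * p
t2 = n + t1


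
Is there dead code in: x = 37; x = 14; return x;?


first assignment to x is overwritten before any read
Dead: 'x = 37'


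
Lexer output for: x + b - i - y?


Scan left to right, longest-match per lexeme
Tokens: ID(x), OP(+), ID(b), OP(-), ID(i), OP(-), ID(y)


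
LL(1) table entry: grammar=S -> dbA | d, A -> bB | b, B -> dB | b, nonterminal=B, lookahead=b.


For [B, b]: 'b' ∈ FIRST(b)
Entry: B -> b


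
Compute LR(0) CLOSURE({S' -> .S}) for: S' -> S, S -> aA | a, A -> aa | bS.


Start: S' -> .S
For each item with dot before a nonterminal B, add B -> .γ for every B-production
Closure: [S' -> .S, S -> .aA, S -> .a]


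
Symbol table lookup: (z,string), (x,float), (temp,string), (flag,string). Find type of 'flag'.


Lookup 'flag' → type string


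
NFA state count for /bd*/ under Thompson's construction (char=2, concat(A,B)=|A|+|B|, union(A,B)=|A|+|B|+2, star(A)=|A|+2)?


Syntax tree has 2 char leaf(s), 0 union(s), 1 star(s)
chars contribute 2×2 = 4; each union adds +2; each star adds +2
Total: 4 + 0 + 2 = 6 states


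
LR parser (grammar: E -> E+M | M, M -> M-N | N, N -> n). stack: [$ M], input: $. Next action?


lookahead ∉ {-} so M won't extend; reduce E -> M
Action: reduce (E -> M)


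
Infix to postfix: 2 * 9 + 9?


Left to right (same or higher precedence on left)
Postfix: 2 9 * 9 +


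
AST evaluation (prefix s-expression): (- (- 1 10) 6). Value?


Evaluate inner: (- 1 10) = -9
Evaluate root: (- -9 6) = -15
Result: -15


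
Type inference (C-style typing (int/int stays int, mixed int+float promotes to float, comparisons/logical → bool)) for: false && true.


Operand types: bool && bool
Rule: logical operators take bool operands and yield bool
Result type: bool


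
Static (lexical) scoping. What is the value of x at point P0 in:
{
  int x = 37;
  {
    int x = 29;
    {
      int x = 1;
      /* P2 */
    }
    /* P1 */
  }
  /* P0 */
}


x declared in the same block as P0
x = 37


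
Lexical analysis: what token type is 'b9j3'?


Pattern: letter/underscore followed by alphanumerics, not a keyword
Type: IDENTIFIER


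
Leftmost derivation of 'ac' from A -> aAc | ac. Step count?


Derivation: A => ac
Steps: 1


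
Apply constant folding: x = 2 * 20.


2 * 20 = 40 at compile time
Optimized: x = 40


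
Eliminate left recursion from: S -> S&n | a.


Left-recursive alternatives: S&n; non-recursive: a
Introduce S': S -> aS', S' -> &nS' | ε


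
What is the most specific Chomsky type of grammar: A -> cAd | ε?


Single nonterminal LHS, but c^n d^n is not regular
Classification: Type 2 (Context-Free)


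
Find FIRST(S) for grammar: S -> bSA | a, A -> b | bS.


Per alternative of S: FIRST(bSA) = {b}; FIRST(a) = {a}
FIRST(S) = {a, b}


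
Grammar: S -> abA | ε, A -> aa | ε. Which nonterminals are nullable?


A nonterminal is nullable iff some alternative derives ε (directly, or every symbol in it is nullable)
Nullable: {A, S}


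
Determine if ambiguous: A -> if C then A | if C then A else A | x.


dangling else: 'if C then if C then x else x' parses two ways
Ambiguous


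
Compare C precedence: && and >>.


'>>' is shift (level 8); '&&' is logical AND (level 2)
Higher level binds tighter
'>>' has higher precedence than '&&'


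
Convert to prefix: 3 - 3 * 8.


'*' binds tighter: tree is (- 3 (* 3 8))
Prefix: - 3 * 3 8


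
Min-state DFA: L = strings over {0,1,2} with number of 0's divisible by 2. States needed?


Track (count of 0) mod 2: states 0..1, accept at 0
Minimal DFA: 2 states


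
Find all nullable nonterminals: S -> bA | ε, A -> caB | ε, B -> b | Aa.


A nonterminal is nullable iff some alternative derives ε (directly, or every symbol in it is nullable)
Nullable: {A, S}


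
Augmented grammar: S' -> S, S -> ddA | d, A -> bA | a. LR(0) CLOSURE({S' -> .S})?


Start: S' -> .S
For each item with dot before a nonterminal B, add B -> .γ for every B-production
Closure: [S' -> .S, S -> .ddA, S -> .d]


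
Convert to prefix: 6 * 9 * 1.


left-to-right (same/higher precedence on left): tree is (* (* 6 9) 1)
Prefix: * * 6 9 1


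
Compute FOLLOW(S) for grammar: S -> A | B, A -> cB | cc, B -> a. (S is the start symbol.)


$ ∈ FOLLOW(S). For each A -> αBβ: add FIRST(β)\{ε} to FOLLOW(B); if β nullable, add FOLLOW(A).
FOLLOW(S) = {$}


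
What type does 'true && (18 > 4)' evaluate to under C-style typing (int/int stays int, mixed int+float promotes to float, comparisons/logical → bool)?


Operand types: bool && bool
Rule: logical operators take bool operands and yield bool
Result type: bool


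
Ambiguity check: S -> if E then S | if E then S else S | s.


dangling else: 'if E then if E then s else s' parses two ways
Ambiguous


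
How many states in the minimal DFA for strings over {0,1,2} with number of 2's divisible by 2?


Track (count of 2) mod 2: states 0..1, accept at 0
Minimal DFA: 2 states


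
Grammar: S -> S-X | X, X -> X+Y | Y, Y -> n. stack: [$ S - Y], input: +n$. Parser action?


'Y' (not preceded by X+) is the handle for X -> Y
Action: reduce (X -> Y)


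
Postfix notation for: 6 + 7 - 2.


Left to right (same or higher precedence on left)
Postfix: 6 7 + 2 -


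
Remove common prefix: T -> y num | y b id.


Common prefix: 'y'
Factored: T -> y T', T' -> num | b id


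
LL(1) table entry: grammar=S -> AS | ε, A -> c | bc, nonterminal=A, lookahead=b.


For [A, b]: 'b' ∈ FIRST(bc)
Entry: A -> bc


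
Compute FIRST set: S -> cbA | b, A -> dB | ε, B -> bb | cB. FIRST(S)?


Per alternative of S: FIRST(cbA) = {c}; FIRST(b) = {b}
FIRST(S) = {b, c}


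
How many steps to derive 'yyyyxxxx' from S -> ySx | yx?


Derivation: S => ySx => yySxx => yyySxxx => yyyyxxxx
Steps: 4


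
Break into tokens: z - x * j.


Scan left to right, longest-match per lexeme
Tokens: ID(z), OP(-), ID(x), OP(*), ID(j)


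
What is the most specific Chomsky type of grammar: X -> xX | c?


Right-linear: every RHS is a terminal or a terminal followed by one nonterminal
Classification: Type 3 (Regular)


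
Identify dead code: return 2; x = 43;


statement follows a return and is unreachable
Dead: 'x = 43'


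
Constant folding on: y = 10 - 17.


10 - 17 = -7 at compile time
Optimized: y = -7


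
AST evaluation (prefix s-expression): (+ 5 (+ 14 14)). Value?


Evaluate inner: (+ 14 14) = 28
Evaluate root: (+ 5 28) = 33
Result: 33


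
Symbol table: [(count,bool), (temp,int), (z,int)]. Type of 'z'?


Lookup 'z' → type int


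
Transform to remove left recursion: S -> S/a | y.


Left-recursive alternatives: S/a; non-recursive: y
Introduce S': S -> yS', S' -> /aS' | ε


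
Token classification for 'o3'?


Pattern: letter/underscore followed by alphanumerics, not a keyword
Type: IDENTIFIER


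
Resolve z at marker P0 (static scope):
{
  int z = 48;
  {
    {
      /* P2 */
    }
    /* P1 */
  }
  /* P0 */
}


z declared in the same block as P0
z = 48


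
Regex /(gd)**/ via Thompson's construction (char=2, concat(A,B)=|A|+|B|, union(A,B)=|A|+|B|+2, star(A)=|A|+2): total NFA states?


Syntax tree has 2 char leaf(s), 0 union(s), 2 star(s)
chars contribute 2×2 = 4; each union adds +2; each star adds +2
Total: 4 + 0 + 4 = 8 states


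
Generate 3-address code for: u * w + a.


Break into single-operator statements:
t1 = u * w
t2 = t1 + a


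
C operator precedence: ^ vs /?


'/' is multiplicative (level 10); '^' is bitwise XOR (level 4)
Higher level binds tighter
'/' has higher precedence than '^'


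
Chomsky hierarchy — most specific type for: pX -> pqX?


LHS has context (more than one symbol) and |LHS| ≤ |RHS|
Classification: Type 1 (Context-Sensitive)


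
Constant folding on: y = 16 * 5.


16 * 5 = 80 at compile time
Optimized: y = 80


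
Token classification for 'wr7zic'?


Pattern: letter/underscore followed by alphanumerics, not a keyword
Type: IDENTIFIER


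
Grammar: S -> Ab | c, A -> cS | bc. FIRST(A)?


Per alternative of A: FIRST(cS) = {c}; FIRST(bc) = {b}
FIRST(A) = {b, c}


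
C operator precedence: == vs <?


'<' is relational (level 7); '==' is equality (level 6)
Higher level binds tighter
'<' has higher precedence than '=='


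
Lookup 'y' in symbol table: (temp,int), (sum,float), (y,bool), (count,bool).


Lookup 'y' → type bool


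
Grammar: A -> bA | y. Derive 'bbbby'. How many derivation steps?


Derivation: A => bA => bbA => bbbA => bbbbA => bbbby
Steps: 5


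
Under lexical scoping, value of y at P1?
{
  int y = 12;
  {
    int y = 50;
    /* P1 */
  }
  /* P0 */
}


y declared in the same block as P1
y = 50


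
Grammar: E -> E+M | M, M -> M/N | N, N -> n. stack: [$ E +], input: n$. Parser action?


no handle ('E+' is not any RHS); shift 'n'
Action: shift


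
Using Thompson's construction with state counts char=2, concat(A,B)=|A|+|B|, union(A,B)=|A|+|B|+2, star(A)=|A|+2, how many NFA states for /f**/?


Syntax tree has 1 char leaf(s), 0 union(s), 2 star(s)
chars contribute 1×2 = 2; each union adds +2; each star adds +2
Total: 2 + 0 + 4 = 6 states


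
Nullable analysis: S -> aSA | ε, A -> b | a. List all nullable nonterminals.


A nonterminal is nullable iff some alternative derives ε (directly, or every symbol in it is nullable)
Nullable: {S}


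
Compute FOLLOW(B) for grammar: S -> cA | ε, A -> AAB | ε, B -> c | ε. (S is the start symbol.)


$ ∈ FOLLOW(S). For each A -> αBβ: add FIRST(β)\{ε} to FOLLOW(B); if β nullable, add FOLLOW(A).
FOLLOW(B) = {$, c}


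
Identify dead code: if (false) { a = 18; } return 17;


condition is constant false, so the whole block is unreachable
Dead: 'if (false) { a = 18; }'


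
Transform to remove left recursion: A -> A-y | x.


Left-recursive alternatives: A-y; non-recursive: x
Introduce A': A -> xA', A' -> -yA' | ε


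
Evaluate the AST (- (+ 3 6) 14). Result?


Evaluate inner: (+ 3 6) = 9
Evaluate root: (- 9 14) = -5
Result: -5


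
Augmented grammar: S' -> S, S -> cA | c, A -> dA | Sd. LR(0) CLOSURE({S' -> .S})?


Start: S' -> .S
For each item with dot before a nonterminal B, add B -> .γ for every B-production
Closure: [S' -> .S, S -> .cA, S -> .c]


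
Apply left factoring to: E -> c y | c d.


Common prefix: 'c'
Factored: E -> c E', E' -> y | d


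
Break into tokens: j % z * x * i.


Scan left to right, longest-match per lexeme
Tokens: ID(j), OP(%), ID(z), OP(*), ID(x), OP(*), ID(i)


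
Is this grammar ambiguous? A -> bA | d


right-linear, alternatives start with distinct terminals 'b' vs 'd': unique leftmost derivation
Unambiguous


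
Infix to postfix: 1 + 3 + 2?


Left to right (same or higher precedence on left)
Postfix: 1 3 + 2 +


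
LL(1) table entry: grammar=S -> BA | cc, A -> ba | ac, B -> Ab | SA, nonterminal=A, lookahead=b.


For [A, b]: 'b' ∈ FIRST(ba)
Entry: A -> ba


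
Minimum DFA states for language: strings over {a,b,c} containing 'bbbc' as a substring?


KMP-style automaton: 4 progress states + 1 absorbing accept = 5
Minimal DFA: 5 states


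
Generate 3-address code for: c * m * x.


Break into single-operator statements:
t1 = c * m
t2 = t1 * x


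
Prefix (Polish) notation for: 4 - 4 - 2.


left-to-right (same/higher precedence on left): tree is (- (- 4 4) 2)
Prefix: - - 4 4 2


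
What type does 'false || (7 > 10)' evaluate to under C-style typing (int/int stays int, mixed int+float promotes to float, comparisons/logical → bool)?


Operand types: bool || bool
Rule: logical operators take bool operands and yield bool
Result type: bool


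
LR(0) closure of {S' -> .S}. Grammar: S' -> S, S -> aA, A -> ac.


Start: S' -> .S
For each item with dot before a nonterminal B, add B -> .γ for every B-production
Closure: [S' -> .S, S -> .aA]


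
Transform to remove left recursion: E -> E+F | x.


Left-recursive alternatives: E+F; non-recursive: x
Introduce E': E -> xE', E' -> +FE' | ε


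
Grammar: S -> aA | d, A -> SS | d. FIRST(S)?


Per alternative of S: FIRST(aA) = {a}; FIRST(d) = {d}
FIRST(S) = {a, d}


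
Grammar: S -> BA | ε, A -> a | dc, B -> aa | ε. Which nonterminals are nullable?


A nonterminal is nullable iff some alternative derives ε (directly, or every symbol in it is nullable)
Nullable: {B, S}


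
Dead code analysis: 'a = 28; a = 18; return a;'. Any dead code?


first assignment to a is overwritten before any read
Dead: 'a = 28'


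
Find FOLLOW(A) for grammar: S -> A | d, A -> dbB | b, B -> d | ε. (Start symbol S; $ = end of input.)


$ ∈ FOLLOW(S). For each A -> αBβ: add FIRST(β)\{ε} to FOLLOW(B); if β nullable, add FOLLOW(A).
FOLLOW(A) = {$}


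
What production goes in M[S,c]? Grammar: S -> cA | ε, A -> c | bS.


For [S, c]: 'c' ∈ FIRST(cA)
Entry: S -> cA


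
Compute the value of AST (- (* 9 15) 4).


Evaluate inner: (* 9 15) = 135
Evaluate root: (- 135 4) = 131
Result: 131


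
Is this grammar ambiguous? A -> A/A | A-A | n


'n/n-n' has two parse trees (no precedence encoded between / and -)
Ambiguous


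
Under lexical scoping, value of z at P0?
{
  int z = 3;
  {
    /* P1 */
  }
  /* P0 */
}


z declared in the same block as P0
z = 3


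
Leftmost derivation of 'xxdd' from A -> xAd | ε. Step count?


Derivation: A => xAd => xxAdd => xxdd
Steps: 3


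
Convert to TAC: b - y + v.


Break into single-operator statements:
t1 = b - y
t2 = t1 + v


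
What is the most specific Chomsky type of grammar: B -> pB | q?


Right-linear: every RHS is a terminal or a terminal followed by one nonterminal
Classification: Type 3 (Regular)


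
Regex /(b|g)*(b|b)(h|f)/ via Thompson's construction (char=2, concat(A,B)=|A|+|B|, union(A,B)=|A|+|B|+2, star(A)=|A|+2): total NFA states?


Syntax tree has 6 char leaf(s), 3 union(s), 1 star(s)
chars contribute 6×2 = 12; each union adds +2; each star adds +2
Total: 12 + 6 + 2 = 20 states


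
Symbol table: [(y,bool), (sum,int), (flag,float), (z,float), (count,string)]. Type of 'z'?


Lookup 'z' → type float


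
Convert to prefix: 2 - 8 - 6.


left-to-right (same/higher precedence on left): tree is (- (- 2 8) 6)
Prefix: - - 2 8 6


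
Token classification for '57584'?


Pattern: digits only
Type: INTEGER_LITERAL


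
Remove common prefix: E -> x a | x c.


Common prefix: 'x'
Factored: E -> x E', E' -> a | c


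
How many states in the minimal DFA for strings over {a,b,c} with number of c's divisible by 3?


Track (count of c) mod 3: states 0..2, accept at 0
Minimal DFA: 3 states


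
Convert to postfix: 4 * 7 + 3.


Left to right (same or higher precedence on left)
Postfix: 4 7 * 3 +


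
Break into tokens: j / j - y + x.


Scan left to right, longest-match per lexeme
Tokens: ID(j), OP(/), ID(j), OP(-), ID(y), OP(+), ID(x)


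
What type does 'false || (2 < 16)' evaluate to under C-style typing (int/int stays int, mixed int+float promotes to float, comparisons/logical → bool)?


Operand types: bool || bool
Rule: logical operators take bool operands and yield bool
Result type: bool


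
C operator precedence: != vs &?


'!=' is equality (level 6); '&' is bitwise AND (level 5)
Higher level binds tighter
'!=' has higher precedence than '&'


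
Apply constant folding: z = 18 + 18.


18 + 18 = 36 at compile time
Optimized: z = 36


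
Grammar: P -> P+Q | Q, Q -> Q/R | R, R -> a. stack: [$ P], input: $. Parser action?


start symbol P on stack, input exhausted
Action: accept


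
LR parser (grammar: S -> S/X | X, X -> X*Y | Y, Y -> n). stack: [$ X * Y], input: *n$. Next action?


handle 'X*Y' on top
Action: reduce (X -> X*Y)


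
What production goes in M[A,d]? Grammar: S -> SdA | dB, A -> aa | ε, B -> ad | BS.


For [A, d]: ε is nullable and 'd' ∈ FOLLOW(A)
Entry: A -> ε


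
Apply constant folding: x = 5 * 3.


5 * 3 = 15 at compile time
Optimized: x = 15


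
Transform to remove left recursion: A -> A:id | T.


Left-recursive alternatives: A:id; non-recursive: T
Introduce A': A -> TA', A' -> :idA' | ε


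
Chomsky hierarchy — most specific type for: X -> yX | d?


Right-linear: every RHS is a terminal or a terminal followed by one nonterminal
Classification: Type 3 (Regular)


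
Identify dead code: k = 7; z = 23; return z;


k is assigned but never read
Dead: 'k = 7'


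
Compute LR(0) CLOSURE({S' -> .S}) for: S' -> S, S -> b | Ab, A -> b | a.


Start: S' -> .S
For each item with dot before a nonterminal B, add B -> .γ for every B-production
Closure: [S' -> .S, S -> .b, S -> .Ab, A -> .b, A -> .a]


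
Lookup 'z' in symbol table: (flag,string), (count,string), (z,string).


Lookup 'z' → type string


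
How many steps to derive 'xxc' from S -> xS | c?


Derivation: S => xS => xxS => xxc
Steps: 3


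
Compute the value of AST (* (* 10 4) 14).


Evaluate inner: (* 10 4) = 40
Evaluate root: (* 40 14) = 560
Result: 560


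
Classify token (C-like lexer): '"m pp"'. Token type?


Pattern: double-quoted sequence
Type: STRING_LITERAL


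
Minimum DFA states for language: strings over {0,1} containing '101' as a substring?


KMP-style automaton: 3 progress states + 1 absorbing accept = 4
Minimal DFA: 4 states


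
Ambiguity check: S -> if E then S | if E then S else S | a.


dangling else: 'if E then if E then a else a' parses two ways
Ambiguous


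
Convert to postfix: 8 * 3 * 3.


Left to right (same or higher precedence on left)
Postfix: 8 3 * 3 *


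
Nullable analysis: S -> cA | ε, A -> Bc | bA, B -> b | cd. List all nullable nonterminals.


A nonterminal is nullable iff some alternative derives ε (directly, or every symbol in it is nullable)
Nullable: {S}


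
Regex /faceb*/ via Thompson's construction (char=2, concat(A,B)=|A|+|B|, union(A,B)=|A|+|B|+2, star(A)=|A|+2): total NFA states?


Syntax tree has 5 char leaf(s), 0 union(s), 1 star(s)
chars contribute 5×2 = 10; each union adds +2; each star adds +2
Total: 10 + 0 + 2 = 12 states


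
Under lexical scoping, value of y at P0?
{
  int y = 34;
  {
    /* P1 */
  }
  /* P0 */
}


y declared in the same block as P0
y = 34


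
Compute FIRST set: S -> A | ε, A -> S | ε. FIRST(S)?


Per alternative of S: FIRST(A) = {ε}; FIRST(ε) = {ε}
FIRST(S) = {ε}


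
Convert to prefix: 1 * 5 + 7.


left-to-right (same/higher precedence on left): tree is (+ (* 1 5) 7)
Prefix: + * 1 5 7


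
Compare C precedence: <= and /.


'/' is multiplicative (level 10); '<=' is relational (level 7)
Higher level binds tighter
'/' has higher precedence than '<='


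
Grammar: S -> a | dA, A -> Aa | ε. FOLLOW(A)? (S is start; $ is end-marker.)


$ ∈ FOLLOW(S). For each A -> αBβ: add FIRST(β)\{ε} to FOLLOW(B); if β nullable, add FOLLOW(A).
FOLLOW(A) = {$, a}


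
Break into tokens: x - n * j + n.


Scan left to right, longest-match per lexeme
Tokens: ID(x), OP(-), ID(n), OP(*), ID(j), OP(+), ID(n)


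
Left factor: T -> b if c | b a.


Common prefix: 'b'
Factored: T -> b T', T' -> if c | a


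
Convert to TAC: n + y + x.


Break into single-operator statements:
t1 = n + y
t2 = t1 + x


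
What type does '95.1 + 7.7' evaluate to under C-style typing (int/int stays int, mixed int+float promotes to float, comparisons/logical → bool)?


Operand types: float + float
Rule: mixed int/float promotes to float; int/int stays int
Result type: float


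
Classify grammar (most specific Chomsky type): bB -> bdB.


LHS has context (more than one symbol) and |LHS| ≤ |RHS|
Classification: Type 1 (Context-Sensitive)


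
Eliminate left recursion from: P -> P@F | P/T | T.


Left-recursive alternatives: P@F, P/T; non-recursive: T
Introduce P': P -> TP', P' -> @FP' | /TP' | ε


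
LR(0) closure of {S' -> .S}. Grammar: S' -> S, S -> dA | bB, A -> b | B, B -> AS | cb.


Start: S' -> .S
For each item with dot before a nonterminal B, add B -> .γ for every B-production
Closure: [S' -> .S, S -> .dA, S -> .bB]


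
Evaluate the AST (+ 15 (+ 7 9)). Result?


Evaluate inner: (+ 7 9) = 16
Evaluate root: (+ 15 16) = 31
Result: 31


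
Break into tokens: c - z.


Scan left to right, longest-match per lexeme
Tokens: ID(c), OP(-), ID(z)


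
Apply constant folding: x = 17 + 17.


17 + 17 = 34 at compile time
Optimized: x = 34


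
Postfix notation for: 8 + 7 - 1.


Left to right (same or higher precedence on left)
Postfix: 8 7 + 1 -


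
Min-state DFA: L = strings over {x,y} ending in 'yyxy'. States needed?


Track the longest suffix of input matching a prefix of 'yyxy': 5 classes (prefixes of length 0..4)
Minimal DFA: 5 states


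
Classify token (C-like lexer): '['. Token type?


Pattern: delimiter/punctuation
Type: PUNCTUATION


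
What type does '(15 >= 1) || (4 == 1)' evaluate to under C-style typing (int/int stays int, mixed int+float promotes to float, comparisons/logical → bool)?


Operand types: bool || bool
Rule: logical operators take bool operands and yield bool
Result type: bool


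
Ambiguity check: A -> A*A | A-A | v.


'v*v-v' has two parse trees (no precedence encoded between * and -)
Ambiguous


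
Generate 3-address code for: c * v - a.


Break into single-operator statements:
t1 = c * v
t2 = t1 - a


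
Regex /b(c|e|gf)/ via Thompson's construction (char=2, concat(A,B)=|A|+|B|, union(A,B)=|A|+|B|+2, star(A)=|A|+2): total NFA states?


Syntax tree has 5 char leaf(s), 2 union(s), 0 star(s)
chars contribute 5×2 = 10; each union adds +2; each star adds +2
Total: 10 + 4 + 0 = 14 states


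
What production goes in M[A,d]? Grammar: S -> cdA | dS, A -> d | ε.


For [A, d]: 'd' ∈ FIRST(d)
Entry: A -> d


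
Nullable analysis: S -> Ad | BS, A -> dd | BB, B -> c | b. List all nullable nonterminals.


A nonterminal is nullable iff some alternative derives ε (directly, or every symbol in it is nullable)
Nullable: {}


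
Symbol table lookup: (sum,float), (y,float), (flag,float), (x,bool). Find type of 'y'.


Lookup 'y' → type float


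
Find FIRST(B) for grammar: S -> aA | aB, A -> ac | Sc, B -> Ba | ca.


Per alternative of B: FIRST(Ba) = {c}; FIRST(ca) = {c}
FIRST(B) = {c}


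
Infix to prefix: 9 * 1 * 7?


left-to-right (same/higher precedence on left): tree is (* (* 9 1) 7)
Prefix: * * 9 1 7


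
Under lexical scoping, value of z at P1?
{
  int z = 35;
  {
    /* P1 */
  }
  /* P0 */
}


P1's block does not declare z; resolves to the enclosing declaration at depth 0
z = 35


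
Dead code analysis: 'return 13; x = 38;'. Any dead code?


statement follows a return and is unreachable
Dead: 'x = 38'


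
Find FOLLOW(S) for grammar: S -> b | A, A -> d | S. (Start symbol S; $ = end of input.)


$ ∈ FOLLOW(S). For each A -> αBβ: add FIRST(β)\{ε} to FOLLOW(B); if β nullable, add FOLLOW(A).
FOLLOW(S) = {$}


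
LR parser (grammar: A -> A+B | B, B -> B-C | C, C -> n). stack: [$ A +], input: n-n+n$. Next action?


no handle ('A+' is not any RHS); shift 'n'
Action: shift


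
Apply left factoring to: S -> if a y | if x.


Common prefix: 'if'
Factored: S -> if S', S' -> a y | x


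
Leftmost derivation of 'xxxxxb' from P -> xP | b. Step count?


Derivation: P => xP => xxP => xxxP => xxxxP => xxxxxP => xxxxxb
Steps: 6


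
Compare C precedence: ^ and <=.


'<=' is relational (level 7); '^' is bitwise XOR (level 4)
Higher level binds tighter
'<=' has higher precedence than '^'


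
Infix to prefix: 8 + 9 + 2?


left-to-right (same/higher precedence on left): tree is (+ (+ 8 9) 2)
Prefix: + + 8 9 2


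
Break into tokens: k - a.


Scan left to right, longest-match per lexeme
Tokens: ID(k), OP(-), ID(a)


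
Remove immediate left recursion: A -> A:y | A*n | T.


Left-recursive alternatives: A:y, A*n; non-recursive: T
Introduce A': A -> TA', A' -> :yA' | *nA' | ε


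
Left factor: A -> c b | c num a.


Common prefix: 'c'
Factored: A -> c A', A' -> b | num a


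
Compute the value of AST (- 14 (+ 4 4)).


Evaluate inner: (+ 4 4) = 8
Evaluate root: (- 14 8) = 6
Result: 6


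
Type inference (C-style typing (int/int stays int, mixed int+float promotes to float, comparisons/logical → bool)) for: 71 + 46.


Operand types: int + int
Rule: mixed int/float promotes to float; int/int stays int
Result type: int


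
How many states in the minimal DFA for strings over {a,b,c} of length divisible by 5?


Track length mod 5: states 0..4, accept at 0
Minimal DFA: 5 states


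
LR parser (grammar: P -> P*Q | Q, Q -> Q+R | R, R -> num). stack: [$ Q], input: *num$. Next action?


lookahead ∉ {+} so Q won't extend; reduce P -> Q
Action: reduce (P -> Q)


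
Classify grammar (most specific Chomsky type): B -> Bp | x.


Left-linear: every RHS is a terminal or one nonterminal followed by a terminal
Classification: Type 3 (Regular)


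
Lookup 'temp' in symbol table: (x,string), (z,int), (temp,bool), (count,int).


Lookup 'temp' → type bool


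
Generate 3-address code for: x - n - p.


Break into single-operator statements:
t1 = x - n
t2 = t1 - p


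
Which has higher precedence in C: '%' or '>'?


'%' is multiplicative (level 10); '>' is relational (level 7)
Higher level binds tighter
'%' has higher precedence than '>'
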